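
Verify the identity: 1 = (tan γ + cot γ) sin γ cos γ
RHS = (sin γ/cos γ + cos γ/sin γ) sin γ cos γ = ((sin²γ + cos²γ)/(sin γ cos γ)) · sin γ cos γ = sin²γ + cos²γ = 1 = LHS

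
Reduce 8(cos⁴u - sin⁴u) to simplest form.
8(cos⁴u - sin⁴u) = 8(cos(2u)) (using Factoring + double angle)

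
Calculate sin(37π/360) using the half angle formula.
sin(37π/360) = √((1 - cos 37π/180)/2) = 0.3173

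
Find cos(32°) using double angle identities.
cos(32°) = cos²16° - sin²16° = 0.848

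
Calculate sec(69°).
sec(69°) = 2.79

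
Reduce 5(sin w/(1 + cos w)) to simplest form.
5(sin w/(1 + cos w)) = 5(tan(w/2)) (using Half angle)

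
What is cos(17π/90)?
cos(17π/90) = 0.829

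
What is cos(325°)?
cos(325°) = 0.8192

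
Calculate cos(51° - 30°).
cos(51° - 30°) = cos 51° cos 30° + sin 51° sin 30° = 0.9336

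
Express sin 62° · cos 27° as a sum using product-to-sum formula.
sin 62° cos 27° = (1/2)[sin(62°+27°) + sin(62°-27°)]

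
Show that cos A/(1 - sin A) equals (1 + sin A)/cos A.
RHS = (1 + sin A)(1 - sin A) / (cos A(1 - sin A)) = (1 - sin²A) / (cos A(1 - sin A)) = cos²A / (cos A(1 - sin A)) = cos A/(1 - sin A) = LHS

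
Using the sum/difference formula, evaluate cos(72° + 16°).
cos(72° + 16°) = cos 72° cos 16° - sin 72° sin 16° = 0.0349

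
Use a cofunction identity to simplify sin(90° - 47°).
sin(90° - 47°) = cos(47°)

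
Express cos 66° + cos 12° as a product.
cos 66° + cos 12° = 2 cos(39°) cos(27°)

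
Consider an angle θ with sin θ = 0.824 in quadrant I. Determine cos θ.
cos θ = √(1 - sin²θ) = 0.5666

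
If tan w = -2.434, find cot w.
cot w = 1/tan w = -0.4108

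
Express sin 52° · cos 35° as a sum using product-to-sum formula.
sin 52° cos 35° = (1/2)[sin(52°+35°) + sin(52°-35°)]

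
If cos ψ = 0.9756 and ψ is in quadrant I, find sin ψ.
sin ψ = 0.2196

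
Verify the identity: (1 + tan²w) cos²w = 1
LHS = sec²w · cos²w = (1/cos²w) · cos²w = 1 = RHS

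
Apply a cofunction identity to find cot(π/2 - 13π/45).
cot(π/2 - 13π/45) = tan(13π/45) = 1.28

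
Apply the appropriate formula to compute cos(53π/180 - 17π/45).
cos(53π/180 - 17π/45) = cos 53π/180 cos 17π/45 + sin 53π/180 sin 17π/45 = (√6+√2)/4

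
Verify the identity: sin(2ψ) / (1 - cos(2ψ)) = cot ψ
LHS = 2 sin ψ cos ψ / (2sin²ψ) = cos ψ/sin ψ = cot ψ = RHS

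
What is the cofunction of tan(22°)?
tan(22°) = cot(90° - 22°) = cot(68°)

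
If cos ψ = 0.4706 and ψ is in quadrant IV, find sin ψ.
sin ψ = -0.8823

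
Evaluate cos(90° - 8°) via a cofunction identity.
cos(90° - 8°) = sin(8°) = 0.1392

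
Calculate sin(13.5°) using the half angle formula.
sin(13.5°) = √((1 - cos 27°)/2) = 0.2334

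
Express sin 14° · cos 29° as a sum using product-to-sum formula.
sin 14° cos 29° = (1/2)[sin(14°+29°) + sin(14°-29°)]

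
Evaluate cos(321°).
cos(321°) = 0.7771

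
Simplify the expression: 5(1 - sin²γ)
5(1 - sin²γ) = 5(cos²γ) (using Pythagorean identity)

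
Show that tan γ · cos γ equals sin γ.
LHS = (sin γ/cos γ) · cos γ = sin γ = RHS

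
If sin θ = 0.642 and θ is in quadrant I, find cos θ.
cos θ = 0.7667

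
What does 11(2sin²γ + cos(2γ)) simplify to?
11(2sin²γ + cos(2γ)) = 11 (using Double angle)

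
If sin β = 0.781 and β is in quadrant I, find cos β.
cos β = 0.6245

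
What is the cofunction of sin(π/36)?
sin(π/36) = cos(π/2 - π/36) = cos(17π/36)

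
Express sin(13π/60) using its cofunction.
sin(13π/60) = cos(π/2 - 13π/60) = cos(17π/60)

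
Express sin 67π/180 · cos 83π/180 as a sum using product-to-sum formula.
sin 67π/180 cos 83π/180 = (1/2)[sin(67π/180+83π/180) + sin(67π/180-83π/180)]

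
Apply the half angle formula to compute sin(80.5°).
sin(80.5°) = √((1 - cos 161°)/2) = 0.9863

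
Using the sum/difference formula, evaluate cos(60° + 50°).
cos(60° + 50°) = cos 60° cos 50° - sin 60° sin 50° = -0.342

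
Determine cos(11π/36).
cos(11π/36) = 0.5736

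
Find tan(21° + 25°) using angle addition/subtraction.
tan(21° + 25°) = (tan 21° + tan 25°)/(1 - tan 21° tan 25°) = 1.036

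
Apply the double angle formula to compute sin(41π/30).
sin(41π/30) = 2 sin 41π/60 cos 41π/60 = -0.9135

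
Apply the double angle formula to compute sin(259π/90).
sin(259π/90) = 2 sin 259π/180 cos 259π/180 = 0.3746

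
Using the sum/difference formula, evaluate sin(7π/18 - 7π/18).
sin(7π/18 - 7π/18) = sin 7π/18 cos 7π/18 - cos 7π/18 sin 7π/18 = 0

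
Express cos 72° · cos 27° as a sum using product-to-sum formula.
cos 72° cos 27° = (1/2)[cos(72°-27°) + cos(72°+27°)]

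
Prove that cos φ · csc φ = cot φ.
LHS = cos φ · (1/sin φ) = cos φ/sin φ = cot φ = RHS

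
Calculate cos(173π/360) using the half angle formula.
cos(173π/360) = √((1 + cos 173π/180)/2) = 0.06105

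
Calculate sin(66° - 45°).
sin(66° - 45°) = sin 66° cos 45° - cos 66° sin 45° = 0.3584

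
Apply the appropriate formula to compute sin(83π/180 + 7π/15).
sin(83π/180 + 7π/15) = sin 83π/180 cos 7π/15 + cos 83π/180 sin 7π/15 = 0.225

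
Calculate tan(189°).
tan(189°) = 0.1584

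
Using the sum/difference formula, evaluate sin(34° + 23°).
sin(34° + 23°) = sin 34° cos 23° + cos 34° sin 23° = 0.8387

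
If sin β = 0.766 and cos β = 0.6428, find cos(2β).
cos(2β) = cos²β - sin²β = -0.1736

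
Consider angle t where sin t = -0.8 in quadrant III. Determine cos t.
cos t = ±√(1 - sin²t) = -0.6 (negative in QIII)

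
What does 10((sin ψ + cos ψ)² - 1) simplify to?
10((sin ψ + cos ψ)² - 1) = 10(sin(2ψ)) (using Pythagorean + double angle)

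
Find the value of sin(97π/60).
sin(97π/60) = -0.9336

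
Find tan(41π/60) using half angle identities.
tan(41π/60) = sin 41π/30 / (1 + cos 41π/30) = -1.54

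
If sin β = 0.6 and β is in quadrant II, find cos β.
cos β = -0.8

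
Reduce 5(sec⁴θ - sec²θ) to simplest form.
5(sec⁴θ - sec²θ) = 5(tan⁴θ + tan²θ) (using Pythagorean)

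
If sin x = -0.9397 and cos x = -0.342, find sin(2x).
sin(2x) = 2 sin x cos x = 0.6428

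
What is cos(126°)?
cos(126°) = -0.5878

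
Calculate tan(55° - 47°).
tan(55° - 47°) = (tan 55° - tan 47°)/(1 + tan 55° tan 47°) = 0.1405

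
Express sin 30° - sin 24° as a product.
sin 30° - sin 24° = 2 cos(27°) sin(3°)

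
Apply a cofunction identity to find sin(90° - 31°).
sin(90° - 31°) = cos(31°) = 0.8572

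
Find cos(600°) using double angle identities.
cos(600°) = cos²300° - sin²300° = -1/2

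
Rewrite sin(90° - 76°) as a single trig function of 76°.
sin(90° - 76°) = cos(76°)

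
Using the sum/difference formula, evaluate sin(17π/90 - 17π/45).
sin(17π/90 - 17π/45) = sin 17π/90 cos 17π/45 - cos 17π/90 sin 17π/45 = -0.5592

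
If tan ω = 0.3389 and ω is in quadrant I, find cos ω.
cos ω = 0.9471 (using tan²ω + 1 = sec²ω)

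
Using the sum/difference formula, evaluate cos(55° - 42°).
cos(55° - 42°) = cos 55° cos 42° + sin 55° sin 42° = 0.9744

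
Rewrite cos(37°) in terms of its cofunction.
cos(37°) = sin(90° - 37°) = sin(53°)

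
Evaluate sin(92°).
sin(92°) = 0.9994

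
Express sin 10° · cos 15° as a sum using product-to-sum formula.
sin 10° cos 15° = (1/2)[sin(10°+15°) + sin(10°-15°)]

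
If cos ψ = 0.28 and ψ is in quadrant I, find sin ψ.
sin ψ = 0.96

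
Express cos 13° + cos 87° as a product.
cos 13° + cos 87° = 2 cos(50°) cos(-37°)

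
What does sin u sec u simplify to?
sin u sec u = tan u (using Reciprocal + quotient)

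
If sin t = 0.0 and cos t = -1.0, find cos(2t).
cos(2t) = cos²t - sin²t = 1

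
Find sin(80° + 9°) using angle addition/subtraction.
sin(80° + 9°) = sin 80° cos 9° + cos 80° sin 9° = 0.9998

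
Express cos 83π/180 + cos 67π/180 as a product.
cos 83π/180 + cos 67π/180 = 2 cos(5π/12) cos(2π/45)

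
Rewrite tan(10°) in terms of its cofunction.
tan(10°) = cot(90° - 10°) = cot(80°)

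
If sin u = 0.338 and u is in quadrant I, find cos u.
cos u = 0.9411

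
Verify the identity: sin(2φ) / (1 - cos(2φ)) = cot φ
LHS = 2 sin φ cos φ / (2sin²φ) = cos φ/sin φ = cot φ = RHS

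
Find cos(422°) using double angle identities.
cos(422°) = cos²211° - sin²211° = 0.4695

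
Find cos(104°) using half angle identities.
cos(104°) = -√((1 + cos 208°)/2) = -0.2419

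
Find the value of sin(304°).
sin(304°) = -0.829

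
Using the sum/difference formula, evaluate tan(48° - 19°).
tan(48° - 19°) = (tan 48° - tan 19°)/(1 + tan 48° tan 19°) = 0.5543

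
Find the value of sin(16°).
sin(16°) = 0.2756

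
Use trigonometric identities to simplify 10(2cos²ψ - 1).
10(2cos²ψ - 1) = 10(cos(2ψ)) (using Double angle)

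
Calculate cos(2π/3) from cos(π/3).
cos(2π/3) = cos²π/3 - sin²π/3 = -1/2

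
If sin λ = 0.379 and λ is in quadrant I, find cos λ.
cos λ = 0.9254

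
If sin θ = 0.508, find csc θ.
csc θ = 1/sin θ = 1.969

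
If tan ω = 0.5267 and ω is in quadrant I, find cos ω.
cos ω = 0.8848 (using tan²ω + 1 = sec²ω)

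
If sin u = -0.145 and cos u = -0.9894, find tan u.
tan u = sin u / cos u = 0.1466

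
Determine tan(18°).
tan(18°) = 0.3249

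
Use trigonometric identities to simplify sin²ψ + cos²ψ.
sin²ψ + cos²ψ = 1 (using Pythagorean identity)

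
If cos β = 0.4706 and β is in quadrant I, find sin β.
sin β = 0.8823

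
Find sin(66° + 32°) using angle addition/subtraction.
sin(66° + 32°) = sin 66° cos 32° + cos 66° sin 32° = 0.9903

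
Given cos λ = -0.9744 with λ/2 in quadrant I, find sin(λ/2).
sin(λ/2) = ±√((1 - cos λ)/2); positive since λ/2 ∈ QI, so sin(λ/2) = 0.9936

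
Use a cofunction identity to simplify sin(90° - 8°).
sin(90° - 8°) = cos(8°)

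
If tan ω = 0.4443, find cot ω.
cot ω = 1/tan ω = 2.251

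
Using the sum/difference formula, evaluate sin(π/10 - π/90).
sin(π/10 - π/90) = sin π/10 cos π/90 - cos π/10 sin π/90 = 0.2756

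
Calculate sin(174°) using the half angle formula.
sin(174°) = √((1 - cos 348°)/2) = 0.1045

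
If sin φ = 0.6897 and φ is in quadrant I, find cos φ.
cos φ = 0.7241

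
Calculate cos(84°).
cos(84°) = 0.1045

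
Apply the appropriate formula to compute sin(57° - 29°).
sin(57° - 29°) = sin 57° cos 29° - cos 57° sin 29° = 0.4695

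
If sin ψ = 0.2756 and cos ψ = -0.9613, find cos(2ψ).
cos(2ψ) = cos²ψ - sin²ψ = 0.8481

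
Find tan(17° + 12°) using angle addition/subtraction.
tan(17° + 12°) = (tan 17° + tan 12°)/(1 - tan 17° tan 12°) = 0.5543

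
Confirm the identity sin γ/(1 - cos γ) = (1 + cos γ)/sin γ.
LHS = sin γ(1 + cos γ) / ((1 - cos γ)(1 + cos γ)) = sin γ(1 + cos γ) / (1 - cos²γ) = sin γ(1 + cos γ) / sin²γ = (1 + cos γ)/sin γ = RHS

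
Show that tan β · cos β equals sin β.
LHS = (sin β/cos β) · cos β = sin β = RHS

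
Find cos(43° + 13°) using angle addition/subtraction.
cos(43° + 13°) = cos 43° cos 13° - sin 43° sin 13° = 0.5592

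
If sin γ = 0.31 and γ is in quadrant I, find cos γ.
cos γ = 0.9507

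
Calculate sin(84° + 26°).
sin(84° + 26°) = sin 84° cos 26° + cos 84° sin 26° = 0.9397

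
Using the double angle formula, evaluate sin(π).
sin(π) = 2 sin π/2 cos π/2 = 0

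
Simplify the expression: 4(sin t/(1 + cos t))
4(sin t/(1 + cos t)) = 4(tan(t/2)) (using Half angle)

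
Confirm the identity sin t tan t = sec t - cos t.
RHS = 1/cos t - cos t = (1 - cos²t)/cos t = sin²t/cos t = sin t · (sin t/cos t) = sin t tan t = LHS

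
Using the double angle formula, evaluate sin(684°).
sin(684°) = 2 sin 342° cos 342° = -0.5878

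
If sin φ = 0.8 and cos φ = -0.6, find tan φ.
tan φ = sin φ / cos φ = -1.333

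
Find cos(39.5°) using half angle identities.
cos(39.5°) = √((1 + cos 79°)/2) = 0.7716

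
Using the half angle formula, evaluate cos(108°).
cos(108°) = -√((1 + cos 216°)/2) = -0.309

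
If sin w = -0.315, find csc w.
csc w = 1/sin w = -3.175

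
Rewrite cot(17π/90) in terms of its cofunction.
cot(17π/90) = tan(π/2 - 17π/90) = tan(14π/45)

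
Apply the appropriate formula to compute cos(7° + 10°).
cos(7° + 10°) = cos 7° cos 10° - sin 7° sin 10° = 0.9563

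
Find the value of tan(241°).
tan(241°) = 1.804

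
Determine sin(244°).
sin(244°) = -0.8988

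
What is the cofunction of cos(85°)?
cos(85°) = sin(90° - 85°) = sin(5°)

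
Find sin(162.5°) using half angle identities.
sin(162.5°) = √((1 - cos 325°)/2) = 0.3007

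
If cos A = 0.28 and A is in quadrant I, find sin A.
sin A = 0.96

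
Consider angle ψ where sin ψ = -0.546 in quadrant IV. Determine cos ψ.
cos ψ = √(1 - sin²ψ) = 0.8378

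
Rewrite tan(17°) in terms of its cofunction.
tan(17°) = cot(90° - 17°) = cot(73°)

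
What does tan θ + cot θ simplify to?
tan θ + cot θ = sec θ csc θ (using Quotient identities)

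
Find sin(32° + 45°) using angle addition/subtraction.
sin(32° + 45°) = sin 32° cos 45° + cos 32° sin 45° = 0.9744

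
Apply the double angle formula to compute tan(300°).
tan(300°) = 2 tan 150° / (1 - tan²150°) = -√3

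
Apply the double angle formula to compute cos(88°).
cos(88°) = cos²44° - sin²44° = 0.0349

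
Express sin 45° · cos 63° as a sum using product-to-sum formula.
sin 45° cos 63° = (1/2)[sin(45°+63°) + sin(45°-63°)]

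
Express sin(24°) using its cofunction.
sin(24°) = cos(90° - 24°) = cos(66°)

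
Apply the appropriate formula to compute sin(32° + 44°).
sin(32° + 44°) = sin 32° cos 44° + cos 32° sin 44° = 0.9703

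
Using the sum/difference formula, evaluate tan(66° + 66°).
tan(66° + 66°) = (tan 66° + tan 66°)/(1 - tan 66° tan 66°) = -1.111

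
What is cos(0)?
cos(0) = 1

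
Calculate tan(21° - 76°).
tan(21° - 76°) = (tan 21° - tan 76°)/(1 + tan 21° tan 76°) = -1.428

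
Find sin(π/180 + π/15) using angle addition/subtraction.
sin(π/180 + π/15) = sin π/180 cos π/15 + cos π/180 sin π/15 = 0.225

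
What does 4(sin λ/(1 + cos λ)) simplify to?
4(sin λ/(1 + cos λ)) = 4(tan(λ/2)) (using Half angle)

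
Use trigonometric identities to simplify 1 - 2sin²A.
1 - 2sin²A = cos(2A) (using Double angle)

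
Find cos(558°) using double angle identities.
cos(558°) = cos²279° - sin²279° = -0.9511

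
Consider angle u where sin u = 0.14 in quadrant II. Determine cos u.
cos u = ±√(1 - sin²u) = -0.9902 (negative in QII)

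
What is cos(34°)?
cos(34°) = 0.829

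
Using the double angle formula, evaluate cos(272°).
cos(272°) = cos²136° - sin²136° = 0.0349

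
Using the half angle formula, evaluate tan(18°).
tan(18°) = sin 36° / (1 + cos 36°) = 0.3249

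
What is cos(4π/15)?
cos(4π/15) = 0.6691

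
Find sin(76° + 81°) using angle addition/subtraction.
sin(76° + 81°) = sin 76° cos 81° + cos 76° sin 81° = 0.3907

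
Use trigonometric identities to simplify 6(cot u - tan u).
6(cot u - tan u) = 6(2 cot(2u)) (using Double angle)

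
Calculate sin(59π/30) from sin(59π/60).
sin(59π/30) = 2 sin 59π/60 cos 59π/60 = -0.1045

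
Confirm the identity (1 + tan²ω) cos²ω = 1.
LHS = sec²ω · cos²ω = (1/cos²ω) · cos²ω = 1 = RHS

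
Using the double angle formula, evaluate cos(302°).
cos(302°) = cos²151° - sin²151° = 0.5299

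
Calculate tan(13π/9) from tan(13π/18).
tan(13π/9) = 2 tan 13π/18 / (1 - tan²13π/18) = 5.671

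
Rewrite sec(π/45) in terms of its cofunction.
sec(π/45) = csc(π/2 - π/45) = csc(43π/90)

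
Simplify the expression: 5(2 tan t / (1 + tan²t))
5(2 tan t / (1 + tan²t)) = 5(sin(2t)) (using Double angle)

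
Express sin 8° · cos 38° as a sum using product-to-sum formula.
sin 8° cos 38° = (1/2)[sin(8°+38°) + sin(8°-38°)]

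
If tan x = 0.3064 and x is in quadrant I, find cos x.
cos x = 0.9561 (using tan²x + 1 = sec²x)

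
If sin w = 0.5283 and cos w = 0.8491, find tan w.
tan w = sin w / cos w = 0.6222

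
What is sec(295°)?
sec(295°) = 2.366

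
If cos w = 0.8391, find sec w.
sec w = 1/cos w = 1.192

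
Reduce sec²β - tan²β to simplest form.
sec²β - tan²β = 1 (using Pythagorean identity)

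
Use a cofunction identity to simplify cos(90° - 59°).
cos(90° - 59°) = sin(59°)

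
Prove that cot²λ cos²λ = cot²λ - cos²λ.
RHS = cos²λ/sin²λ - cos²λ = cos²λ(1/sin²λ - 1) = cos²λ · (1 - sin²λ)/sin²λ = cos²λ · cos²λ/sin²λ = cos²λ · cot²λ = LHS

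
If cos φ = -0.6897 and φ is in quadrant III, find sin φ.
sin φ = -0.7241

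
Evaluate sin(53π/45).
sin(53π/45) = -0.5299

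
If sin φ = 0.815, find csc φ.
csc φ = 1/sin φ = 1.227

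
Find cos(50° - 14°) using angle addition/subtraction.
cos(50° - 14°) = cos 50° cos 14° + sin 50° sin 14° = 0.809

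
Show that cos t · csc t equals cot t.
LHS = cos t · (1/sin t) = cos t/sin t = cot t = RHS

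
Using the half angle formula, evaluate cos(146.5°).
cos(146.5°) = -√((1 + cos 293°)/2) = -0.8339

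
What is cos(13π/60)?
cos(13π/60) = 0.7771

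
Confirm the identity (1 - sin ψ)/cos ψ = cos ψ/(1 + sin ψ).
LHS = (1 - sin ψ)(1 + sin ψ) / (cos ψ(1 + sin ψ)) = (1 - sin²ψ) / (cos ψ(1 + sin ψ)) = cos²ψ / (cos ψ(1 + sin ψ)) = cos ψ/(1 + sin ψ) = RHS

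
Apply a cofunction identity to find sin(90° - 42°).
sin(90° - 42°) = cos(42°) = 0.7431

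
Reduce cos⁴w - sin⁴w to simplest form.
cos⁴w - sin⁴w = cos(2w) (using Factoring + double angle)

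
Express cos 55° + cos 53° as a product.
cos 55° + cos 53° = 2 cos(54°) cos(1°)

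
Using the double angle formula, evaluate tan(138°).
tan(138°) = 2 tan 69° / (1 - tan²69°) = -0.9004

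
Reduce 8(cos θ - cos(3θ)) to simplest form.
8(cos θ - cos(3θ)) = 8(2 sin(2θ) sin θ) (using Sum-to-product)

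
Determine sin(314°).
sin(314°) = -0.7193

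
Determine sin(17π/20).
sin(17π/20) = 0.454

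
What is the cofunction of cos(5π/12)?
cos(5π/12) = sin(π/2 - 5π/12) = sin(π/12)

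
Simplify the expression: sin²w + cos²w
sin²w + cos²w = 1 (using Pythagorean identity)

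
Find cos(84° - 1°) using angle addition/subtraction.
cos(84° - 1°) = cos 84° cos 1° + sin 84° sin 1° = 0.1219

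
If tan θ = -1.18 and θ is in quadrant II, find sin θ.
sin θ = 0.7629 (using tan²θ + 1 = sec²θ)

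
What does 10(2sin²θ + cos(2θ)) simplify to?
10(2sin²θ + cos(2θ)) = 10 (using Double angle)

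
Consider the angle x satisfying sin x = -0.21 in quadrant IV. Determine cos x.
cos x = √(1 - sin²x) = 0.9777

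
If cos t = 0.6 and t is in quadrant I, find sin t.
sin t = 0.8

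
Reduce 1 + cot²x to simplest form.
1 + cot²x = csc²x (using Pythagorean identity)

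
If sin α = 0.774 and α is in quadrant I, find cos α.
cos α = 0.6332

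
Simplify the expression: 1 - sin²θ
1 - sin²θ = cos²θ (using Pythagorean identity)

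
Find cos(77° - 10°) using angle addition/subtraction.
cos(77° - 10°) = cos 77° cos 10° + sin 77° sin 10° = 0.3907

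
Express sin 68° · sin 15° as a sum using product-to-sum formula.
sin 68° sin 15° = (1/2)[cos(68°-15°) - cos(68°+15°)]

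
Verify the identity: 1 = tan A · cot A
RHS = (sin A/cos A) · (cos A/sin A) = 1 = LHS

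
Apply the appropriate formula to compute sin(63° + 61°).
sin(63° + 61°) = sin 63° cos 61° + cos 63° sin 61° = 0.829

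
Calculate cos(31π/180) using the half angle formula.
cos(31π/180) = √((1 + cos 31π/90)/2) = 0.8572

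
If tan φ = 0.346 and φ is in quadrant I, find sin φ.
sin φ = 0.327 (using tan²φ + 1 = sec²φ)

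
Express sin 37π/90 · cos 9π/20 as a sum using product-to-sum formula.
sin 37π/90 cos 9π/20 = (1/2)[sin(37π/90+9π/20) + sin(37π/90-9π/20)]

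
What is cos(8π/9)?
cos(8π/9) = -0.9397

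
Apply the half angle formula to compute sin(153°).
sin(153°) = √((1 - cos 306°)/2) = 0.454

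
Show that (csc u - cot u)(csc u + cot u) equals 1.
LHS = csc²u - cot²u = (1 + cot²u) - cot²u = 1 = RHS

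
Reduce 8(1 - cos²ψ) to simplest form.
8(1 - cos²ψ) = 8(sin²ψ) (using Pythagorean identity)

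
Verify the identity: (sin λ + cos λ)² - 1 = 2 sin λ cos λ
LHS = sin²λ + 2 sin λ cos λ + cos²λ - 1 = (sin²λ + cos²λ) + 2 sin λ cos λ - 1 = 1 + 2 sin λ cos λ - 1 = 2 sin λ cos λ = RHS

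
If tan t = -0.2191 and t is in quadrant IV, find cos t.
cos t = 0.9768 (using tan²t + 1 = sec²t)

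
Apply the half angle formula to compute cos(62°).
cos(62°) = √((1 + cos 124°)/2) = 0.4695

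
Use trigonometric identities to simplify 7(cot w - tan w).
7(cot w - tan w) = 7(2 cot(2w)) (using Double angle)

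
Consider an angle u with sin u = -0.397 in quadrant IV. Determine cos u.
cos u = √(1 - sin²u) = 0.9178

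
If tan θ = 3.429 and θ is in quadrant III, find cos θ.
cos θ = -0.28 (using tan²θ + 1 = sec²θ)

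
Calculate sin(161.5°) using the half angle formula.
sin(161.5°) = √((1 - cos 323°)/2) = 0.3173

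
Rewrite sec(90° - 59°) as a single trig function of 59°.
sec(90° - 59°) = csc(59°)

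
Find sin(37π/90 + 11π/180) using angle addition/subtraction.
sin(37π/90 + 11π/180) = sin 37π/90 cos 11π/180 + cos 37π/90 sin 11π/180 = 0.9962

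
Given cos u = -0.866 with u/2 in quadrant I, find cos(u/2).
cos(u/2) = ±√((1 + cos u)/2); positive since u/2 ∈ QI, so cos(u/2) = 0.2588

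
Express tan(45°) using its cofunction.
tan(45°) = cot(90° - 45°) = cot(45°)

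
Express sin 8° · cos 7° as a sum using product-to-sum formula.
sin 8° cos 7° = (1/2)[sin(8°+7°) + sin(8°-7°)]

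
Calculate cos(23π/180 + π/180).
cos(23π/180 + π/180) = cos 23π/180 cos π/180 - sin 23π/180 sin π/180 = 0.9135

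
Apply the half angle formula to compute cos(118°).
cos(118°) = -√((1 + cos 236°)/2) = -0.4695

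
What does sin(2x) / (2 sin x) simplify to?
sin(2x) / (2 sin x) = cos x (using Double angle)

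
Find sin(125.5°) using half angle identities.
sin(125.5°) = √((1 - cos 251°)/2) = 0.8141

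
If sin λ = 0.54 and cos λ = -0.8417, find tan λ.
tan λ = sin λ / cos λ = -0.6416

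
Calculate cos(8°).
cos(8°) = 0.9903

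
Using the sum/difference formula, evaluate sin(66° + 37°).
sin(66° + 37°) = sin 66° cos 37° + cos 66° sin 37° = 0.9744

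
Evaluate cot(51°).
cot(51°) = 0.8098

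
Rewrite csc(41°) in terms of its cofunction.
csc(41°) = sec(90° - 41°) = sec(49°)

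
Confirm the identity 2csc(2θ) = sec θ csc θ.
LHS = 2/sin(2θ) = 2/(2 sin θ cos θ) = 1/(sin θ cos θ) = (1/cos θ)(1/sin θ) = sec θ csc θ = RHS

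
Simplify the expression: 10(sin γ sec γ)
10(sin γ sec γ) = 10(tan γ) (using Reciprocal + quotient)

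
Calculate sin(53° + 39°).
sin(53° + 39°) = sin 53° cos 39° + cos 53° sin 39° = 0.9994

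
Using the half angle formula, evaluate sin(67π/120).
sin(67π/120) = √((1 - cos 67π/60)/2) = 0.9833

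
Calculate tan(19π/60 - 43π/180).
tan(19π/60 - 43π/180) = (tan 19π/60 - tan 43π/180)/(1 + tan 19π/60 tan 43π/180) = 0.2493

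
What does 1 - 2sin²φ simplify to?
1 - 2sin²φ = cos(2φ) (using Double angle)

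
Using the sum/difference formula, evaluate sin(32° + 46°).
sin(32° + 46°) = sin 32° cos 46° + cos 32° sin 46° = 0.9781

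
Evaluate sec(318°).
sec(318°) = 1.346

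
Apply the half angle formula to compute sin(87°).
sin(87°) = √((1 - cos 174°)/2) = 0.9986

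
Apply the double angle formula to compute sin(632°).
sin(632°) = 2 sin 316° cos 316° = -0.9994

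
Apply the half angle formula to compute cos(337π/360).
cos(337π/360) = -√((1 + cos 337π/180)/2) = -0.9799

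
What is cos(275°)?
cos(275°) = 0.08716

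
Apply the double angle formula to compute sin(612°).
sin(612°) = 2 sin 306° cos 306° = -0.9511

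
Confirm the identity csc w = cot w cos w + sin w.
RHS = cos²w/sin w + sin w = (cos²w + sin²w)/sin w = 1/sin w = csc w = LHS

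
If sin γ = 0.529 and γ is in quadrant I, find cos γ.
cos γ = 0.8486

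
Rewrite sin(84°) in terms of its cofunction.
sin(84°) = cos(90° - 84°) = cos(6°)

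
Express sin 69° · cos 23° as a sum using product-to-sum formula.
sin 69° cos 23° = (1/2)[sin(69°+23°) + sin(69°-23°)]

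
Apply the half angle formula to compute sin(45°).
sin(45°) = √((1 - cos 90°)/2) = √2/2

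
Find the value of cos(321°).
cos(321°) = 0.7771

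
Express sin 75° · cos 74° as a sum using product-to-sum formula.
sin 75° cos 74° = (1/2)[sin(75°+74°) + sin(75°-74°)]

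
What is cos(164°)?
cos(164°) = -0.9613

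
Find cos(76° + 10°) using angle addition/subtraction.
cos(76° + 10°) = cos 76° cos 10° - sin 76° sin 10° = 0.06976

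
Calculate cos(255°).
cos(255°) = -(√6-√2)/4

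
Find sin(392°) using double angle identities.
sin(392°) = 2 sin 196° cos 196° = 0.5299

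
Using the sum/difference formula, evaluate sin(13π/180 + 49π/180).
sin(13π/180 + 49π/180) = sin 13π/180 cos 49π/180 + cos 13π/180 sin 49π/180 = 0.8829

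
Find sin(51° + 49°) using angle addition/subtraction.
sin(51° + 49°) = sin 51° cos 49° + cos 51° sin 49° = 0.9848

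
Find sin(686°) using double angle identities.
sin(686°) = 2 sin 343° cos 343° = -0.5592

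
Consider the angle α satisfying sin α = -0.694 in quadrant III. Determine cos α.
cos α = ±√(1 - sin²α) = -0.72 (negative in QIII)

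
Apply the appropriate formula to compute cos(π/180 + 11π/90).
cos(π/180 + 11π/90) = cos π/180 cos 11π/90 - sin π/180 sin 11π/90 = 0.9205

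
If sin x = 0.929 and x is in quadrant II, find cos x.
cos x = -0.3701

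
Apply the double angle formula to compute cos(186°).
cos(186°) = 2cos²93° - 1 = -0.9945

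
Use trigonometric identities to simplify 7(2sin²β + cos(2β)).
7(2sin²β + cos(2β)) = 7 (using Double angle)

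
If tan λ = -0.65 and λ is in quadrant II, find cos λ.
cos λ = -0.8384 (using tan²λ + 1 = sec²λ)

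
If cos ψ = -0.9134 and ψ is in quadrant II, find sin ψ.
sin ψ = 0.4071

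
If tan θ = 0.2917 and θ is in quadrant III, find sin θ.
sin θ = -0.28 (using tan²θ + 1 = sec²θ)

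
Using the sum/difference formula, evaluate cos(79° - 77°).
cos(79° - 77°) = cos 79° cos 77° + sin 79° sin 77° = 0.9994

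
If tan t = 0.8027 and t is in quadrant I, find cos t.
cos t = 0.7798 (using tan²t + 1 = sec²t)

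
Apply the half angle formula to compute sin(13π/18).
sin(13π/18) = √((1 - cos 13π/9)/2) = 0.766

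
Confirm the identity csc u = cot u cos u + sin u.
RHS = cos²u/sin u + sin u = (cos²u + sin²u)/sin u = 1/sin u = csc u = LHS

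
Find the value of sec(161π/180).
sec(161π/180) = -1.058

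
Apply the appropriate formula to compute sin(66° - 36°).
sin(66° - 36°) = sin 66° cos 36° - cos 66° sin 36° = 1/2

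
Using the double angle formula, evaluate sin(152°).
sin(152°) = 2 sin 76° cos 76° = 0.4695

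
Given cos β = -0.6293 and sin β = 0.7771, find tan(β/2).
tan(β/2) = sin β / (1 + cos β) = 2.096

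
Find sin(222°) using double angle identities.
sin(222°) = 2 sin 111° cos 111° = -0.6691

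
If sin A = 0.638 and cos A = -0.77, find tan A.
tan A = sin A / cos A = -0.8286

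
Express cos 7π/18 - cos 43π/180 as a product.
cos 7π/18 - cos 43π/180 = -2 sin(113π/360) sin(3π/40)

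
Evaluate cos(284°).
cos(284°) = 0.2419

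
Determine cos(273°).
cos(273°) = 0.05234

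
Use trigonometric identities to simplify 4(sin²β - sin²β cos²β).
4(sin²β - sin²β cos²β) = 4(sin⁴β) (using Factoring)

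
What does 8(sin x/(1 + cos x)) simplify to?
8(sin x/(1 + cos x)) = 8(tan(x/2)) (using Half angle)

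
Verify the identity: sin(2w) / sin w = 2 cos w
LHS = 2 sin w cos w / sin w = 2 cos w = RHS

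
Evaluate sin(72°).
sin(72°) = 0.9511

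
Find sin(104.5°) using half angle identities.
sin(104.5°) = √((1 - cos 209°)/2) = 0.9681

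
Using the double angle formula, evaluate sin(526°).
sin(526°) = 2 sin 263° cos 263° = 0.2419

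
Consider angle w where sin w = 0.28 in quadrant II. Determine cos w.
cos w = ±√(1 - sin²w) = -0.96 (negative in QII)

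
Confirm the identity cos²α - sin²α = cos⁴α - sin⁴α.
RHS = (cos²α - sin²α)(cos²α + sin²α) = (cos²α - sin²α) · 1 = cos²α - sin²α = LHS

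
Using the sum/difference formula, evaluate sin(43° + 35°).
sin(43° + 35°) = sin 43° cos 35° + cos 43° sin 35° = 0.9781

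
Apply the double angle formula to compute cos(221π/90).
cos(221π/90) = cos²221π/180 - sin²221π/180 = 0.1392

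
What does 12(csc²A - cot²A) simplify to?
12(csc²A - cot²A) = 12 (using Pythagorean identity)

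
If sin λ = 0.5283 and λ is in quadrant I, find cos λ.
cos λ = 0.8491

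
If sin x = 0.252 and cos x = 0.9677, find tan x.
tan x = sin x / cos x = 0.2604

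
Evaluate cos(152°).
cos(152°) = -0.8829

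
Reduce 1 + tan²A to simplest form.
1 + tan²A = sec²A (using Pythagorean identity)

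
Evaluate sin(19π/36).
sin(19π/36) = 0.9962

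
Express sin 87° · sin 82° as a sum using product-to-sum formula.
sin 87° sin 82° = (1/2)[cos(87°-82°) - cos(87°+82°)]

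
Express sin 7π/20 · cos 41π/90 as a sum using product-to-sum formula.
sin 7π/20 cos 41π/90 = (1/2)[sin(7π/20+41π/90) + sin(7π/20-41π/90)]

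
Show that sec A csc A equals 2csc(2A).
RHS = 2/sin(2A) = 2/(2 sin A cos A) = 1/(sin A cos A) = (1/cos A)(1/sin A) = sec A csc A = LHS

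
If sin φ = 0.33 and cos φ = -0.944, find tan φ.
tan φ = sin φ / cos φ = -0.3496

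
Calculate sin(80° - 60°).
sin(80° - 60°) = sin 80° cos 60° - cos 80° sin 60° = 0.342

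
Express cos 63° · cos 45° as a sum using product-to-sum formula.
cos 63° cos 45° = (1/2)[cos(63°-45°) + cos(63°+45°)]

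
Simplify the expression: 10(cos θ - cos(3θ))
10(cos θ - cos(3θ)) = 10(2 sin(2θ) sin θ) (using Sum-to-product)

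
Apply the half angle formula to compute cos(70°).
cos(70°) = √((1 + cos 140°)/2) = 0.342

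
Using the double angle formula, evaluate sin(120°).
sin(120°) = 2 sin 60° cos 60° = √3/2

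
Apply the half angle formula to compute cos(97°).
cos(97°) = -√((1 + cos 194°)/2) = -0.1219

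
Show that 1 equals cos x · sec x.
RHS = cos x · (1/cos x) = 1 = LHS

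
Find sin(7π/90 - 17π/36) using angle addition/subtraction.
sin(7π/90 - 17π/36) = sin 7π/90 cos 17π/36 - cos 7π/90 sin 17π/36 = -0.9455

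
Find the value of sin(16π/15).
sin(16π/15) = -0.2079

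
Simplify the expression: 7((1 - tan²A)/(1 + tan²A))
7((1 - tan²A)/(1 + tan²A)) = 7(cos(2A)) (using Double angle)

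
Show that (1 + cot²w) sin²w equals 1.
LHS = csc²w · sin²w = (1/sin²w) · sin²w = 1 = RHS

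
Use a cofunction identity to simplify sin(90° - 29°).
sin(90° - 29°) = cos(29°)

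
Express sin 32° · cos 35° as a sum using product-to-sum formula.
sin 32° cos 35° = (1/2)[sin(32°+35°) + sin(32°-35°)]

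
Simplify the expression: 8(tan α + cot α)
8(tan α + cot α) = 8(sec α csc α) (using Quotient identities)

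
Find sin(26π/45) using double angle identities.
sin(26π/45) = 2 sin 13π/45 cos 13π/45 = 0.9703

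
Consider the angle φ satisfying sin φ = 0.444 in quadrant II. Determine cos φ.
cos φ = ±√(1 - sin²φ) = -0.896 (negative in QII)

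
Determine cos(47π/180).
cos(47π/180) = 0.682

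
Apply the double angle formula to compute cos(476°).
cos(476°) = 2cos²238° - 1 = -0.4384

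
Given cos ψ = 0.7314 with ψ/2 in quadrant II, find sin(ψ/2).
sin(ψ/2) = ±√((1 - cos ψ)/2); positive since ψ/2 ∈ QII, so sin(ψ/2) = 0.3665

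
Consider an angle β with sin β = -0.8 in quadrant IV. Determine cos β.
cos β = √(1 - sin²β) = 0.6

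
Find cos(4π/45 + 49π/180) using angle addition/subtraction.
cos(4π/45 + 49π/180) = cos 4π/45 cos 49π/180 - sin 4π/45 sin 49π/180 = 0.4226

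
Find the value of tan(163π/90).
tan(163π/90) = -0.6745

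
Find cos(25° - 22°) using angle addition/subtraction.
cos(25° - 22°) = cos 25° cos 22° + sin 25° sin 22° = 0.9986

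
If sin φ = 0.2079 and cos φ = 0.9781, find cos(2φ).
cos(2φ) = cos²φ - sin²φ = 0.9135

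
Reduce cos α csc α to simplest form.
cos α csc α = cot α (using Reciprocal + quotient)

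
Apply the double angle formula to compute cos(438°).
cos(438°) = cos²219° - sin²219° = 0.2079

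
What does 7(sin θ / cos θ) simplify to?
7(sin θ / cos θ) = 7(tan θ) (using Quotient identity)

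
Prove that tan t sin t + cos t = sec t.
LHS = sin²t/cos t + cos t = (sin²t + cos²t)/cos t = 1/cos t = sec t = RHS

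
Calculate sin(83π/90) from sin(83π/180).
sin(83π/90) = 2 sin 83π/180 cos 83π/180 = 0.2419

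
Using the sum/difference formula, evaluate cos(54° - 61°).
cos(54° - 61°) = cos 54° cos 61° + sin 54° sin 61° = 0.9925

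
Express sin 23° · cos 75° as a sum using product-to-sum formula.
sin 23° cos 75° = (1/2)[sin(23°+75°) + sin(23°-75°)]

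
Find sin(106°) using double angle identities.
sin(106°) = 2 sin 53° cos 53° = 0.9613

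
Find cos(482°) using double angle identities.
cos(482°) = cos²241° - sin²241° = -0.5299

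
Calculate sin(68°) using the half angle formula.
sin(68°) = √((1 - cos 136°)/2) = 0.9272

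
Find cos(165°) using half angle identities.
cos(165°) = -√((1 + cos 330°)/2) = -(√6+√2)/4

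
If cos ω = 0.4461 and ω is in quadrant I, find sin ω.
sin ω = 0.895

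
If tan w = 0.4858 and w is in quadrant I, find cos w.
cos w = 0.8995 (using tan²w + 1 = sec²w)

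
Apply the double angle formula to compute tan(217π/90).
tan(217π/90) = 2 tan 217π/180 / (1 - tan²217π/180) = 3.487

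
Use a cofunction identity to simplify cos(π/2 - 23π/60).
cos(π/2 - 23π/60) = sin(23π/60)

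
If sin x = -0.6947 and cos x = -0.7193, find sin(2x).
sin(2x) = 2 sin x cos x = 0.9994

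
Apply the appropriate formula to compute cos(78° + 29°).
cos(78° + 29°) = cos 78° cos 29° - sin 78° sin 29° = -0.2924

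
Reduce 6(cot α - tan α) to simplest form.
6(cot α - tan α) = 6(2 cot(2α)) (using Double angle)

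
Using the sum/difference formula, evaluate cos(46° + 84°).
cos(46° + 84°) = cos 46° cos 84° - sin 46° sin 84° = -0.6428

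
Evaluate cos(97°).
cos(97°) = -0.1219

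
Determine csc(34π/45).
csc(34π/45) = 1.44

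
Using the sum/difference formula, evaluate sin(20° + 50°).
sin(20° + 50°) = sin 20° cos 50° + cos 20° sin 50° = 0.9397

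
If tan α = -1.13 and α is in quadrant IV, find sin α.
sin α = -0.7489 (using tan²α + 1 = sec²α)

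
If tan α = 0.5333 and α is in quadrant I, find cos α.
cos α = 0.8824 (using tan²α + 1 = sec²α)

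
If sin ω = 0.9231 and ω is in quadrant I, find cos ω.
cos ω = 0.3846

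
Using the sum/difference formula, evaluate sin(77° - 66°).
sin(77° - 66°) = sin 77° cos 66° - cos 77° sin 66° = 0.1908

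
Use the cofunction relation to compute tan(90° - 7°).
tan(90° - 7°) = cot(7°) = 8.144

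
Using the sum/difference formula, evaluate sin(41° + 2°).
sin(41° + 2°) = sin 41° cos 2° + cos 41° sin 2° = 0.682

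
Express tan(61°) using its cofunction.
tan(61°) = cot(90° - 61°) = cot(29°)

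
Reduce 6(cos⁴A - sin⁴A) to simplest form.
6(cos⁴A - sin⁴A) = 6(cos(2A)) (using Factoring + double angle)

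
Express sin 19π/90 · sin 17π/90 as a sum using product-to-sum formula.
sin 19π/90 sin 17π/90 = (1/2)[cos(19π/90-17π/90) - cos(19π/90+17π/90)]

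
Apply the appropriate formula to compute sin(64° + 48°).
sin(64° + 48°) = sin 64° cos 48° + cos 64° sin 48° = 0.9272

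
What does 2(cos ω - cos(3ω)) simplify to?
2(cos ω - cos(3ω)) = 2(2 sin(2ω) sin ω) (using Sum-to-product)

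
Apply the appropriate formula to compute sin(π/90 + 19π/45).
sin(π/90 + 19π/45) = sin π/90 cos 19π/45 + cos π/90 sin 19π/45 = 0.9781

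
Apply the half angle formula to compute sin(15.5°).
sin(15.5°) = √((1 - cos 31°)/2) = 0.2672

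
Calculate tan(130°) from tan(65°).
tan(130°) = 2 tan 65° / (1 - tan²65°) = -1.192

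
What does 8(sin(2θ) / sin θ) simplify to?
8(sin(2θ) / sin θ) = 8(2 cos θ) (using Double angle)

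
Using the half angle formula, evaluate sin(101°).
sin(101°) = √((1 - cos 202°)/2) = 0.9816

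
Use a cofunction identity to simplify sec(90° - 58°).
sec(90° - 58°) = csc(58°)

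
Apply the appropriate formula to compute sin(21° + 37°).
sin(21° + 37°) = sin 21° cos 37° + cos 21° sin 37° = 0.848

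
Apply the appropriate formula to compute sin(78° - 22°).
sin(78° - 22°) = sin 78° cos 22° - cos 78° sin 22° = 0.829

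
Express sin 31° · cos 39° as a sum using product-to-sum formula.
sin 31° cos 39° = (1/2)[sin(31°+39°) + sin(31°-39°)]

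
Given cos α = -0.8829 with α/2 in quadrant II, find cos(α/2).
cos(α/2) = ±√((1 + cos α)/2); negative since α/2 ∈ QII, so cos(α/2) = -0.242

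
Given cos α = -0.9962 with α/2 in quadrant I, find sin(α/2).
sin(α/2) = ±√((1 - cos α)/2); positive since α/2 ∈ QI, so sin(α/2) = 0.999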